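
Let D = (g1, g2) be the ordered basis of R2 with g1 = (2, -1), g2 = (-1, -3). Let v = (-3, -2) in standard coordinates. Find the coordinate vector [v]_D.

(-1, 1)

We seek scalars with c_1 g1 + c_2 g2 = v; equivalently solve M c = v where the columns of M are g1, g2.
System: 2c_1 - c_2 = -3, -c_1 - 3c_2 = -2; solving gives c_1 = -1, c_2 = 1.
Check: -g1 + g2 = (-3, -2).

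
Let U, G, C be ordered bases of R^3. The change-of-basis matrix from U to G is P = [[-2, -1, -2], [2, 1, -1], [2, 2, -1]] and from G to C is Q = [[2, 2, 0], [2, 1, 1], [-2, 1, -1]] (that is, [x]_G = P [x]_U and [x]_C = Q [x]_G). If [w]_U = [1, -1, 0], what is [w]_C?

[0, -1, 3]

Apply P to get G-coordinates [-1, 1, 0], then Q to get C-coordinates.
The result is [w]_C = [0, -1, 3].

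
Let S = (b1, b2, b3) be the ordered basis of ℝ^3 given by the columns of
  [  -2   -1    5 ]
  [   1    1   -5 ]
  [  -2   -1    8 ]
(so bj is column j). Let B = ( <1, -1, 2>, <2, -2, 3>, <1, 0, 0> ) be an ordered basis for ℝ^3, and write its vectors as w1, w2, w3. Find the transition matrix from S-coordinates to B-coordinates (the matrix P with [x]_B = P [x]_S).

Column j of P is [bj]_B, since P maps S-coordinates to B-coordinates.
Expressing b1 in B: b1 = -w1 + 0·w2 - w3, so column 1 of P is <-1, 0, -1>.
Doing the same for each bj gives P = [[-1, 1, 1], [0, -1, 2], [-1, 0, 0]].

[[-1, 1, 1], [0, -1, 2], [-1, 0, 0]]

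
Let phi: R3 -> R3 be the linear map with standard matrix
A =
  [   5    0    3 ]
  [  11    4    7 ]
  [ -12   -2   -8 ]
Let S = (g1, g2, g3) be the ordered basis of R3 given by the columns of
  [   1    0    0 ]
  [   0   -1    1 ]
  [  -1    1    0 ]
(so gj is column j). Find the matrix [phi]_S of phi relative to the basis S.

[[2, 3, 0], [-2, -3, -2], [2, 0, 2]]

With P the matrix whose columns are g1, ..., g3, [phi]_S = P^(-1) A P.
Column by column: phi(g1) = A g1 = [2, 4, -4]; its S-coordinates [2, -2, 2] give column 1.
Continuing for each basis vector yields [phi]_S = [[2, 3, 0], [-2, -3, -2], [2, 0, 2]].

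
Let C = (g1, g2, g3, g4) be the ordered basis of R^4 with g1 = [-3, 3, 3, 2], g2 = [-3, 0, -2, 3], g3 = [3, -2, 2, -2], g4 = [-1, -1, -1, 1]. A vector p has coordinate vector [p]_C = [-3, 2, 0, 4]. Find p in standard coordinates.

p = M [p]_C, where M has columns g1, ..., g4.
Carrying out the matrix-vector product, p = [-1, -13, -17, 4].

[-1, -13, -17, 4]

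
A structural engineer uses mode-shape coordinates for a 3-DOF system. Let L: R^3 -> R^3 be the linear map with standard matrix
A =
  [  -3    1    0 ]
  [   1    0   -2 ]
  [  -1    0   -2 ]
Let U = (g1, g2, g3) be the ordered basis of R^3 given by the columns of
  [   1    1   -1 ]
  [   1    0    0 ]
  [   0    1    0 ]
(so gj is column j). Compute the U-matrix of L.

The j-th column of [L]_U is [L(gj)]_U.
L(g1) = A g1 = [-2, 1, -1] = g1 - g2 + 2g3, so column 1 is [1, -1, 2].
Repeating for g2, g3 and assembling the columns gives [[1, -1, -1], [-1, -3, 1], [2, -1, -3]].

[[1, -1, -1], [-1, -3, 1], [2, -1, -3]]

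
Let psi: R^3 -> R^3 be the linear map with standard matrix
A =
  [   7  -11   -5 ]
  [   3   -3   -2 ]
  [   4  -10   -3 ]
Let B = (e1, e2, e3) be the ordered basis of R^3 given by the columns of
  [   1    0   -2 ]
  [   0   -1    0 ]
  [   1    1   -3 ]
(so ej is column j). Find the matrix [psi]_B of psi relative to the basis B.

[[2, 2, 1], [-1, -1, 0], [0, -2, 0]]

Let P have columns e1, ..., e3. Then [psi]_B = P^(-1) A P.
Here det P = 1, so P^(-1) is integer; computing A P first and then P^(-1)(A P) gives [[2, 2, 1], [-1, -1, 0], [0, -2, 0]].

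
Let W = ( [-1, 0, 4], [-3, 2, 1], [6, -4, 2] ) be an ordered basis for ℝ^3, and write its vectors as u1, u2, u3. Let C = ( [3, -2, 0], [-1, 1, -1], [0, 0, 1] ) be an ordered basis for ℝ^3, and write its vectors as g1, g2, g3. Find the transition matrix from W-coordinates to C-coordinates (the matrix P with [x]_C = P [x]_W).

Take x = uj: its W-coordinates are the j-th standard unit vector, so P e_j — column j of P — equals [uj]_C.
u1 = -g1 - 2g2 + 2g3, giving column 1 = [-1, -2, 2]; repeating for each j gives P = [[-1, -1, 2], [-2, 0, 0], [2, 1, 2]].

[[-1, -1, 2], [-2, 0, 0], [2, 1, 2]]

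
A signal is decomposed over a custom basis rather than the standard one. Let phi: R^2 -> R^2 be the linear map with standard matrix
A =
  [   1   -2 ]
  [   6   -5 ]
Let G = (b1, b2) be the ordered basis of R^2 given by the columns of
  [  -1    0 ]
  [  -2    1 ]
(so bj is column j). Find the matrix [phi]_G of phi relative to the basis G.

[[-3, 2], [-2, -1]]

The j-th column of [phi]_G is [phi(bj)]_G.
phi(b1) = A b1 = <3, 4> = -3b1 - 2b2, so column 1 is <-3, -2>.
Repeating for b2 and assembling the columns gives [[-3, 2], [-2, -1]].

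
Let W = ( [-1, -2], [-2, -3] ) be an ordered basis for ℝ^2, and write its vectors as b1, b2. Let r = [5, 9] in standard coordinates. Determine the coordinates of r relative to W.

[-3, -1]

[r]_W is the unique c with M c = r, where M has columns b1, b2.
System: -c_1 - 2c_2 = 5, -2c_1 - 3c_2 = 9; solving gives c_1 = -3, c_2 = -1.
Check: -3b1 - b2 = [5, 9].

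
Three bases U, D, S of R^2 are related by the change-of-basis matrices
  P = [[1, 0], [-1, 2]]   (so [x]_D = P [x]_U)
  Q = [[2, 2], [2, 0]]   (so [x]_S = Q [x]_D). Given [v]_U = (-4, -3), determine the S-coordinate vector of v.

Apply P to get D-coordinates (-4, -2), then Q to get S-coordinates.
The result is [v]_S = (-12, -8).

(-12, -8)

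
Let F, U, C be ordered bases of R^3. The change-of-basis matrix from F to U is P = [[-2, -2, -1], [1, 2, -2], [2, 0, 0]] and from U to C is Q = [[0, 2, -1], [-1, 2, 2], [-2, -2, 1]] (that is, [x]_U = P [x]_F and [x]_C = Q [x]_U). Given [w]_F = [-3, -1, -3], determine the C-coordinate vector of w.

First [w]_U = P [w]_F = [11, 1, -6].
Then [w]_C = Q [w]_U = [8, -21, -30].

[8, -21, -30]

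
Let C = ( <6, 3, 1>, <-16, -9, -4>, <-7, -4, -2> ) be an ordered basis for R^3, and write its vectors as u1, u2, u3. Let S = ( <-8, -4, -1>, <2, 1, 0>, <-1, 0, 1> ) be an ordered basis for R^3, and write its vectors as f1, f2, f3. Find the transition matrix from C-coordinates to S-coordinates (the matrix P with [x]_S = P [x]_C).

[[-1, 2, 1], [-1, -1, 0], [0, -2, -1]]

Let M have columns uj and N have columns fj. Then for every x, N [x]_S = x = M [x]_C, so P = N^(-1) M.
Since det N = -1, N^(-1) has integer entries; multiplying gives P = [[-1, 2, 1], [-1, -1, 0], [0, -2, -1]].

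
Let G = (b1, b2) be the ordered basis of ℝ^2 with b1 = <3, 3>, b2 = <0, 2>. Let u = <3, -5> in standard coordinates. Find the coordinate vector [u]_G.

We seek scalars with c_1 b1 + c_2 b2 = u; equivalently solve M c = u where the columns of M are b1, b2.
System: 3c_1 + 0c_2 = 3, 3c_1 + 2c_2 = -5; solving gives c_1 = 1, c_2 = -4.
Check: b1 - 4b2 = <3, -5>.

<1, -4>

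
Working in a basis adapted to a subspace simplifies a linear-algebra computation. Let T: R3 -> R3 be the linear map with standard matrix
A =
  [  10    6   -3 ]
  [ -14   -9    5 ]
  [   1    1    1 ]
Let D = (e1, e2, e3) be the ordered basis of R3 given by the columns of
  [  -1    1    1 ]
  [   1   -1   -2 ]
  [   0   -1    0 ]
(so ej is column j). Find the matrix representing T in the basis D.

With P the matrix whose columns are e1, ..., e3, [T]_D = P^(-1) A P.
Column by column: T(e1) = A e1 = [-4, 5, 0]; its D-coordinates [3, 0, -1] give column 1.
Continuing for each basis vector yields [T]_D = [[3, -3, 1], [0, 1, 1], [-1, 3, -2]].

[[3, -3, 1], [0, 1, 1], [-1, 3, -2]]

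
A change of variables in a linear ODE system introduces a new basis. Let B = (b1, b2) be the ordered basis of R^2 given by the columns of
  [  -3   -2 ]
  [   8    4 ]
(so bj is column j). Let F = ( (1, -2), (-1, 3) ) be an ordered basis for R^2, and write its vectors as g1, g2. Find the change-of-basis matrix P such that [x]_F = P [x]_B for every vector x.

Column j of P is [bj]_F, since P maps B-coordinates to F-coordinates.
Expressing b1 in F: b1 = -g1 + 2g2, so column 1 of P is (-1, 2).
Doing the same for each bj gives P = [[-1, -2], [2, 0]].

[[-1, -2], [2, 0]]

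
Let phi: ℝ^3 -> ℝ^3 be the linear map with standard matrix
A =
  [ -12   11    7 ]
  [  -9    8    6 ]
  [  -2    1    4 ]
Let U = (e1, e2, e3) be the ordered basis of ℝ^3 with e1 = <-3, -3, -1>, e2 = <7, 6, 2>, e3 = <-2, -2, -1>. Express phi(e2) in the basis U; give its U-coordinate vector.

<1, -1, -3>

Column 2 of [phi]_U is the U-coordinate vector of phi(e2).
In standard coordinates phi(e2) = A e2 = <-4, -3, 0>.
Converting to U: <-4, -3, 0> = e1 - e2 - 3e3, so the coordinate vector is <1, -1, -3>.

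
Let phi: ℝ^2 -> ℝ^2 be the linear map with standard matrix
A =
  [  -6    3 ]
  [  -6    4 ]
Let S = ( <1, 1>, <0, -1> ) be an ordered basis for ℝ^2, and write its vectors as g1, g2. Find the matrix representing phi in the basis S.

With P the matrix whose columns are g1, g2, [phi]_S = P^(-1) A P.
Column by column: phi(g1) = A g1 = <-3, -2>; its S-coordinates <-3, -1> give column 1.
Continuing for each basis vector yields [phi]_S = [[-3, -3], [-1, 1]].

[[-3, -3], [-1, 1]]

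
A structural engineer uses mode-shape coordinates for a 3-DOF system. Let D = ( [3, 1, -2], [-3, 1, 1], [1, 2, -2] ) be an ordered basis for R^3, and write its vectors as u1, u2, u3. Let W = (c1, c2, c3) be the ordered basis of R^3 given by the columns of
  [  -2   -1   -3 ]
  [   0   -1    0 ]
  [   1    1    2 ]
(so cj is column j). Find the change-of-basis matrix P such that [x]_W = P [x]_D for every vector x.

Take x = uj: its D-coordinates are the j-th standard unit vector, so P e_j — column j of P — equals [uj]_W.
u1 = -c1 - c2 + 0·c3, giving column 1 = [-1, -1, 0]; repeating for each j gives P = [[-1, 2, 2], [-1, -1, -2], [0, 0, -1]].

[[-1, 2, 2], [-1, -1, -2], [0, 0, -1]]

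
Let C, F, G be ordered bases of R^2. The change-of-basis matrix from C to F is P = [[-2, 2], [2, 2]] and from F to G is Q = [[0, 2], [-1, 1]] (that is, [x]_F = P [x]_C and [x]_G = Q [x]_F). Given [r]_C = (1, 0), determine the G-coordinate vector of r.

(4, 4)

Composing the changes, [r]_G = Q P [r]_C.
Q P = [[4, 4], [4, 0]]; applying this to (1, 0) gives (4, 4).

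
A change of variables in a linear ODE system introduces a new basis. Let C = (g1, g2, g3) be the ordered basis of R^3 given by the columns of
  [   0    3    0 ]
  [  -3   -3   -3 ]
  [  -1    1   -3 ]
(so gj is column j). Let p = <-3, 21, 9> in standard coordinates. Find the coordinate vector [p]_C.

<-4, -1, -2>

[p]_C is the unique c with M c = p, where M has columns g1, ..., g3.
Gaussian elimination on [M | p] yields c = (-4, -1, -2).
Check: -4g1 - g2 - 2g3 = <-3, 21, 9>.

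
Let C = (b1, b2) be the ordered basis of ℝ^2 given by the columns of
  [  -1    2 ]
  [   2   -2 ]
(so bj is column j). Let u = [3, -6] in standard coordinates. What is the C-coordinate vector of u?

[-3, 0]

[u]_C is the unique c with M c = u, where M has columns b1, b2.
System: -c_1 + 2c_2 = 3, 2c_1 - 2c_2 = -6; solving gives c_1 = -3, c_2 = 0.
Check: -3b1 + 0·b2 = [3, -6].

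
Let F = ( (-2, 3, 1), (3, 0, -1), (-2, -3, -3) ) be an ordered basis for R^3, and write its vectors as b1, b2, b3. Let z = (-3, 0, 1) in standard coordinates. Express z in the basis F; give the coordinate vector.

(0, -1, 0)

[z]_F is the unique c with M c = z, where M has columns b1, ..., b3.
Solving this 3x3 system gives c = (0, -1, 0).
Check: 0·b1 - b2 + 0·b3 = (-3, 0, 1).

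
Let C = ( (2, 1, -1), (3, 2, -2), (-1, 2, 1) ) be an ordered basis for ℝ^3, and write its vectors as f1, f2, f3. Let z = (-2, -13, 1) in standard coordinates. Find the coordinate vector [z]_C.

(3, -4, -4)

[z]_C is the unique c with M c = z, where M has columns f1, ..., f3.
Row-reducing the augmented matrix [M | z] gives c = (3, -4, -4).
Check: 3f1 - 4f2 - 4f3 = (-2, -13, 1).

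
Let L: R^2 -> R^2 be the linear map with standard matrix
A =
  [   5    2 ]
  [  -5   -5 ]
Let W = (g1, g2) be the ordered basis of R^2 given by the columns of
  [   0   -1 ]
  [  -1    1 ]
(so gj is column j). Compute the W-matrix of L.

With P the matrix whose columns are g1, g2, [L]_W = P^(-1) A P.
Column by column: L(g1) = A g1 = (-2, 5); its W-coordinates (-3, 2) give column 1.
Continuing for each basis vector yields [L]_W = [[-3, 3], [2, 3]].

[[-3, 3], [2, 3]]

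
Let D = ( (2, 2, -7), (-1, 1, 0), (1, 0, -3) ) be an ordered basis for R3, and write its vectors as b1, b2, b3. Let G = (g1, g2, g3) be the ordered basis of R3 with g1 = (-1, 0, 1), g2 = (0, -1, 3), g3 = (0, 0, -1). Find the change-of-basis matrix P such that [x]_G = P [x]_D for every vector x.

[[-2, 1, -1], [-2, -1, 0], [-1, -2, 2]]

Take x = bj: its D-coordinates are the j-th standard unit vector, so P e_j — column j of P — equals [bj]_G.
b1 = -2g1 - 2g2 - g3, giving column 1 = (-2, -2, -1); repeating for each j gives P = [[-2, 1, -1], [-2, -1, 0], [-1, -2, 2]].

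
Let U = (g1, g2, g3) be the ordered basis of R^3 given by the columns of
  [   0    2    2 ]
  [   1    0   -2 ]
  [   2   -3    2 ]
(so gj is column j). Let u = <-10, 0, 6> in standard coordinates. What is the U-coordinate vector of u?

[u]_U is the unique c with M c = u, where M has columns g1, ..., g3.
Gaussian elimination on [M | u] yields c = (-2, -4, -1).
Check: -2g1 - 4g2 - g3 = <-10, 0, 6>.

<-2, -4, -1>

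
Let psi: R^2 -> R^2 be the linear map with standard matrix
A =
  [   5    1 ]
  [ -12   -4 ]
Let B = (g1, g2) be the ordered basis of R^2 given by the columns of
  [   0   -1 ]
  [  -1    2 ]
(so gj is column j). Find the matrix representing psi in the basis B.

[[-2, 2], [1, 3]]

With P the matrix whose columns are g1, g2, [psi]_B = P^(-1) A P.
Column by column: psi(g1) = A g1 = [-1, 4]; its B-coordinates [-2, 1] give column 1.
Continuing for each basis vector yields [psi]_B = [[-2, 2], [1, 3]].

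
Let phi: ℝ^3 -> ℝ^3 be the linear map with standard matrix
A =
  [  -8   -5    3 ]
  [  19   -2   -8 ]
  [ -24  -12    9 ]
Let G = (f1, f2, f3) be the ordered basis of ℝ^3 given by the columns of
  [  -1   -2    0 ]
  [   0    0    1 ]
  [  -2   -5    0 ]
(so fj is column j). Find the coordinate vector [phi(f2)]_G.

Column 2 of [phi]_G is the G-coordinate vector of phi(f2).
In standard coordinates phi(f2) = A f2 = [1, 2, 3].
Converting to G: [1, 2, 3] = f1 - f2 + 2f3, so the coordinate vector is [1, -1, 2].

[1, -1, 2]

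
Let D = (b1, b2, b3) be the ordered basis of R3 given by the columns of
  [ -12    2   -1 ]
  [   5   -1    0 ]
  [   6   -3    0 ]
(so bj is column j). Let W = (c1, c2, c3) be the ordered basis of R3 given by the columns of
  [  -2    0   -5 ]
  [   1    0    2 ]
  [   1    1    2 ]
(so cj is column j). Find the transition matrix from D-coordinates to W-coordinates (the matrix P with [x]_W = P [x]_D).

Let M have columns bj and N have columns cj. Then for every x, N [x]_W = x = M [x]_D, so P = N^(-1) M.
Since det N = -1, N^(-1) has integer entries; multiplying gives P = [[1, -1, -2], [1, -2, 0], [2, 0, 1]].

[[1, -1, -2], [1, -2, 0], [2, 0, 1]]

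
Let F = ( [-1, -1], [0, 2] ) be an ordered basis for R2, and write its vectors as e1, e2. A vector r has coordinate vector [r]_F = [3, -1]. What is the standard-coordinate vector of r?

[-3, -5]

r = M [r]_F, where M has columns e1, e2.
Carrying out the matrix-vector product, r = [-3, -5].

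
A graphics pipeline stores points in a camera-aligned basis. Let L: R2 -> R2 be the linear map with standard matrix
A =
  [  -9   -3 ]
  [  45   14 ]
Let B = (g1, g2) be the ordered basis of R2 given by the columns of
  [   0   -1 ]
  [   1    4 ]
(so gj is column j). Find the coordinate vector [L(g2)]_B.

(-1, 3)

Compute L(g2) = A g2 = (-3, 11) in standard coordinates.
Then write this in B-coordinates: solve for y in y_1 g1 + y_2 g2 = (-3, 11).
This gives y = (-1, 3), which is column 2 of [L]_B.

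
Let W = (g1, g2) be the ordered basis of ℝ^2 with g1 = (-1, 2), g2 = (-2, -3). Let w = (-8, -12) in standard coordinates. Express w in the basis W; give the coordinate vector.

(0, 4)

[w]_W is the unique c with M c = w, where M has columns g1, g2.
System: -c_1 - 2c_2 = -8, 2c_1 - 3c_2 = -12; solving gives c_1 = 0, c_2 = 4.
Check: 0·g1 + 4g2 = (-8, -12).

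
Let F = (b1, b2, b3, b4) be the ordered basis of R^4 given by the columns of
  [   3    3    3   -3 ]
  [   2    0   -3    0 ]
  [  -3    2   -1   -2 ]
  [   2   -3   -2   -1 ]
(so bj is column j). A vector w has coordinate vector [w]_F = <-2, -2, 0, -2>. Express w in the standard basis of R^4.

<-6, -4, 6, 4>

By definition w = -2b1 - 2b2 + 0·b3 - 2b4.
Summing componentwise gives <-6, -4, 6, 4>.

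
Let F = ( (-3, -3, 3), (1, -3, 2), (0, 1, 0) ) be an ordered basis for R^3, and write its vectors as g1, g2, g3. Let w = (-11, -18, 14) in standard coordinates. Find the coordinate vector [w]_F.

(4, 1, -3)

Write w = c_1 g1 + ... + c_3 g3 and solve for the c_i.
Solving this 3x3 system gives c = (4, 1, -3).
Check: 4g1 + g2 - 3g3 = (-11, -18, 14).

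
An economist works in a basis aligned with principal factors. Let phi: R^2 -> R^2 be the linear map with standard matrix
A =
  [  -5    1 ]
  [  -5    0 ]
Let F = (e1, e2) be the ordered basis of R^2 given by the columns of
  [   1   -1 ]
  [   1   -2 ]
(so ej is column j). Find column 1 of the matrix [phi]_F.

Column 1 of [phi]_F is the F-coordinate vector of phi(e1).
In standard coordinates phi(e1) = A e1 = <-4, -5>.
Converting to F: <-4, -5> = -3e1 + e2, so the coordinate vector is <-3, 1>.

<-3, 1>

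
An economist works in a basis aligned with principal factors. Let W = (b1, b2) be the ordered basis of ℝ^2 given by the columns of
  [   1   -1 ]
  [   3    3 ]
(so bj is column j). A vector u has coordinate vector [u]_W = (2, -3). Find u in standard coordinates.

u = M [u]_W, where M has columns b1, b2.
Carrying out the matrix-vector product, u = (5, -3).

(5, -3)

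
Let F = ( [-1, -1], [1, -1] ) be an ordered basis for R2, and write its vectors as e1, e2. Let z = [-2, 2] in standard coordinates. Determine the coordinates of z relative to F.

[z]_F is the unique c with M c = z, where M has columns e1, e2.
System: -c_1 + c_2 = -2, -c_1 - c_2 = 2; solving gives c_1 = 0, c_2 = -2.
Check: 0·e1 - 2e2 = [-2, 2].

[0, -2]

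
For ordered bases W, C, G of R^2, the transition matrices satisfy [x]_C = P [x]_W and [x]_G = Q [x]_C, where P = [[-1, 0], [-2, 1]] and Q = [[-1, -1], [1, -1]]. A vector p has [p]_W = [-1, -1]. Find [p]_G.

[-2, 0]

First [p]_C = P [p]_W = [1, 1].
Then [p]_G = Q [p]_C = [-2, 0].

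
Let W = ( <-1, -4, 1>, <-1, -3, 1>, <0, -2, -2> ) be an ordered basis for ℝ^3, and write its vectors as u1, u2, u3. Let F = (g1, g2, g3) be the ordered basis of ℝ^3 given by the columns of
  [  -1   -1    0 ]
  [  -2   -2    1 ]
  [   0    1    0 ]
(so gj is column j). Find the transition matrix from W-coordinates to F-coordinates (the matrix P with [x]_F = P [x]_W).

[[0, 0, 2], [1, 1, -2], [-2, -1, -2]]

Let M have columns uj and N have columns gj. Then for every x, N [x]_F = x = M [x]_W, so P = N^(-1) M.
Since det N = 1, N^(-1) has integer entries; multiplying gives P = [[0, 0, 2], [1, 1, -2], [-2, -1, -2]].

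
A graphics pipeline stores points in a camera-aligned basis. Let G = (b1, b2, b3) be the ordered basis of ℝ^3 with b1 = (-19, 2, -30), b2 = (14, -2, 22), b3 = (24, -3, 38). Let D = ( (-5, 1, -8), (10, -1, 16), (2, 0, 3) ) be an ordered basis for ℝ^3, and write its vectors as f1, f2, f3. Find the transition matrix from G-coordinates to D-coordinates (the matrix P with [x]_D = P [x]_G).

[[1, -2, -2], [-1, 0, 1], [-2, 2, 2]]

Let M have columns bj and N have columns fj. Then for every x, N [x]_D = x = M [x]_G, so P = N^(-1) M.
Since det N = 1, N^(-1) has integer entries; multiplying gives P = [[1, -2, -2], [-1, 0, 1], [-2, 2, 2]].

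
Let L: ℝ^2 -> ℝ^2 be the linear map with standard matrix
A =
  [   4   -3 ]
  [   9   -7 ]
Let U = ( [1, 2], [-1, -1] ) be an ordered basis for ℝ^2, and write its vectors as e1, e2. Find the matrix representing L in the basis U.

With P the matrix whose columns are e1, e2, [L]_U = P^(-1) A P.
Column by column: L(e1) = A e1 = [-2, -5]; its U-coordinates [-3, -1] give column 1.
Continuing for each basis vector yields [L]_U = [[-3, -1], [-1, 0]].

[[-3, -1], [-1, 0]]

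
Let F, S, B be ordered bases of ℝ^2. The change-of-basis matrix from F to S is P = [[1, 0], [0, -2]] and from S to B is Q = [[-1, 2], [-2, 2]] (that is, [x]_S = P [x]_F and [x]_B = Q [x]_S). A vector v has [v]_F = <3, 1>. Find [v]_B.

<-7, -10>

Composing the changes, [v]_B = Q P [v]_F.
Q P = [[-1, -4], [-2, -4]]; applying this to <3, 1> gives <-7, -10>.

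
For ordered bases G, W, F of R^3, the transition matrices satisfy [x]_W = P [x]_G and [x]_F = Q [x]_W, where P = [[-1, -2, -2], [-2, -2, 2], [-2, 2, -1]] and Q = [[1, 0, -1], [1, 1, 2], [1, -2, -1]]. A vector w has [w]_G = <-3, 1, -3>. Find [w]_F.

<-4, 27, 0>

First [w]_W = P [w]_G = <7, -2, 11>.
Then [w]_F = Q [w]_W = <-4, 27, 0>.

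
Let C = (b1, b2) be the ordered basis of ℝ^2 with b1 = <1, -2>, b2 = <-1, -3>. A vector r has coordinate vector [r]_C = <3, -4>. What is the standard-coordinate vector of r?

<7, 6>

By definition r = 3b1 - 4b2.
Summing componentwise gives <7, 6>.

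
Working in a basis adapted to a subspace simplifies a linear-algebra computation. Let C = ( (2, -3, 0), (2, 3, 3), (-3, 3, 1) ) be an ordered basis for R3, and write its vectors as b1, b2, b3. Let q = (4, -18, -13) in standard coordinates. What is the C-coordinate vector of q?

[q]_C is the unique c with M c = q, where M has columns b1, ..., b3.
Solving this 3x3 system gives c = (-1, -3, -4).
Check: -b1 - 3b2 - 4b3 = (4, -18, -13).

(-1, -3, -4)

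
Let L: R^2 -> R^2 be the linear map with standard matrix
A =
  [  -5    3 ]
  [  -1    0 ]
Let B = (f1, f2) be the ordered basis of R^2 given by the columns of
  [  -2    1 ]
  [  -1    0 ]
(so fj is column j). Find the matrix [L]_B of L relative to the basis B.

[[-2, 1], [3, -3]]

With P the matrix whose columns are f1, f2, [L]_B = P^(-1) A P.
Column by column: L(f1) = A f1 = (7, 2); its B-coordinates (-2, 3) give column 1.
Continuing for each basis vector yields [L]_B = [[-2, 1], [3, -3]].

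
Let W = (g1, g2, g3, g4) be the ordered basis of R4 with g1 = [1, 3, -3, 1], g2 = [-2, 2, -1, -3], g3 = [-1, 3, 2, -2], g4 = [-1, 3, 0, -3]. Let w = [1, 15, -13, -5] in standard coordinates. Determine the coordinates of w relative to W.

Write w = c_1 g1 + ... + c_4 g4 and solve for the c_i.
Solving this 4x4 system gives c = (3, 0, -2, 4).
Check: 3g1 + 0·g2 - 2g3 + 4g4 = [1, 15, -13, -5].

[3, 0, -2, 4]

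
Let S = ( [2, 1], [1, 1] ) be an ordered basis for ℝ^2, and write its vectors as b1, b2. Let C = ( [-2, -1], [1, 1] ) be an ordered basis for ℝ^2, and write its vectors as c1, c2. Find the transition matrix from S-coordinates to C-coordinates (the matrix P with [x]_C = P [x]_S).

[[-1, 0], [0, 1]]

Column j of P is [bj]_C, since P maps S-coordinates to C-coordinates.
Expressing b1 in C: b1 = -c1 + 0·c2, so column 1 of P is [-1, 0].
Doing the same for each bj gives P = [[-1, 0], [0, 1]].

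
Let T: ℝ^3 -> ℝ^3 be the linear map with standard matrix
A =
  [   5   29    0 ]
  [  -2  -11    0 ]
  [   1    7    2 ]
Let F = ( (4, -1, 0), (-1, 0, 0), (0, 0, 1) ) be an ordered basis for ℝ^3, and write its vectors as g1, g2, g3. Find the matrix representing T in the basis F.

The j-th column of [T]_F is [T(gj)]_F.
T(g1) = A g1 = (-9, 3, -3) = -3g1 - 3g2 - 3g3, so column 1 is (-3, -3, -3).
Repeating for g2, g3 and assembling the columns gives [[-3, -2, 0], [-3, -3, 0], [-3, -1, 2]].

[[-3, -2, 0], [-3, -3, 0], [-3, -1, 2]]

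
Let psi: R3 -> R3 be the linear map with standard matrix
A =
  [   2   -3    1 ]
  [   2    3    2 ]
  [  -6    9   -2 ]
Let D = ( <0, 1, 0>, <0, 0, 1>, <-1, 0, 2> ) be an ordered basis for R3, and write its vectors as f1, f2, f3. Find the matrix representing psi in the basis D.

The j-th column of [psi]_D is [psi(fj)]_D.
psi(f1) = A f1 = <-3, 3, 9> = 3f1 + 3f2 + 3f3, so column 1 is <3, 3, 3>.
Repeating for f2, f3 and assembling the columns gives [[3, 2, 2], [3, 0, 2], [3, -1, 0]].

[[3, 2, 2], [3, 0, 2], [3, -1, 0]]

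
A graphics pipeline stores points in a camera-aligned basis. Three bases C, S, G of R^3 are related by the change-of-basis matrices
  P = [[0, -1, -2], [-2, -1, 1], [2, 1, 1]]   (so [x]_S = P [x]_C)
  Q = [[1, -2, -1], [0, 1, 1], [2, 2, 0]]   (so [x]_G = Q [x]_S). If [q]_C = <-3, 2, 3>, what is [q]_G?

<-21, 6, -2>

Apply P to get S-coordinates <-8, 7, -1>, then Q to get G-coordinates.
The result is [q]_G = <-21, 6, -2>.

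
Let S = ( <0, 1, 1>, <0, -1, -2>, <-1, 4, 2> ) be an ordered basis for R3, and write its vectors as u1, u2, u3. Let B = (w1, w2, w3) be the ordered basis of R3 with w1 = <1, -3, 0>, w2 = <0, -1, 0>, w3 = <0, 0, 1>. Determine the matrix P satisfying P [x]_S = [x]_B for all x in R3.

[[0, 0, -1], [-1, 1, -1], [1, -2, 2]]

Take x = uj: its S-coordinates are the j-th standard unit vector, so P e_j — column j of P — equals [uj]_B.
u1 = 0·w1 - w2 + w3, giving column 1 = <0, -1, 1>; repeating for each j gives P = [[0, 0, -1], [-1, 1, -1], [1, -2, 2]].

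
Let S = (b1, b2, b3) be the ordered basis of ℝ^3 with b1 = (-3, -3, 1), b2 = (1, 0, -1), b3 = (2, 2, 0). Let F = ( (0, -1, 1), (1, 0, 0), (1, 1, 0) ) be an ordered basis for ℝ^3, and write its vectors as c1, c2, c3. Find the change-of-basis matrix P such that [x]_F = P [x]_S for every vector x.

Column j of P is [bj]_F, since P maps S-coordinates to F-coordinates.
Expressing b1 in F: b1 = c1 - c2 - 2c3, so column 1 of P is (1, -1, -2).
Doing the same for each bj gives P = [[1, -1, 0], [-1, 2, 0], [-2, -1, 2]].

[[1, -1, 0], [-1, 2, 0], [-2, -1, 2]]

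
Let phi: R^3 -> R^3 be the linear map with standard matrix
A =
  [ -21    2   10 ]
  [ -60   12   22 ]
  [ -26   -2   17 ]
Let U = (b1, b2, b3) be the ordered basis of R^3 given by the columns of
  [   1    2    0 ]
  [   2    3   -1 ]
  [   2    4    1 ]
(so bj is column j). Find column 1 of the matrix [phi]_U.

Compute phi(b1) = A b1 = (3, 8, 4) in standard coordinates.
Then write this in U-coordinates: solve for y in y_1 b1 + ... + y_3 b3 = (3, 8, 4).
This gives y = (3, 0, -2), which is column 1 of [phi]_U.

(3, 0, -2)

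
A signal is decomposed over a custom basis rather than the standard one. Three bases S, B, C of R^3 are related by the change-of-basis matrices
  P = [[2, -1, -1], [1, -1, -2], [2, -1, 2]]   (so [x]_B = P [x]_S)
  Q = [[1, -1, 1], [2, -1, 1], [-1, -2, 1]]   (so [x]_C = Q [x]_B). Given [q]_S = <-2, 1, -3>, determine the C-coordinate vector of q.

<-16, -18, -15>

Composing the changes, [q]_C = Q P [q]_S.
Q P = [[3, -1, 3], [5, -2, 2], [-2, 2, 7]]; applying this to <-2, 1, -3> gives <-16, -18, -15>.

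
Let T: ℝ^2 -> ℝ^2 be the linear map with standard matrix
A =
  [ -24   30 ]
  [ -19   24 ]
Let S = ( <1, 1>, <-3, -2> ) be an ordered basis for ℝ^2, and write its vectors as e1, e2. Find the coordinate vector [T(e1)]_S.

Compute T(e1) = A e1 = <6, 5> in standard coordinates.
Then write this in S-coordinates: solve for y in y_1 e1 + y_2 e2 = <6, 5>.
This gives y = <3, -1>, which is column 1 of [T]_S.

<3, -1>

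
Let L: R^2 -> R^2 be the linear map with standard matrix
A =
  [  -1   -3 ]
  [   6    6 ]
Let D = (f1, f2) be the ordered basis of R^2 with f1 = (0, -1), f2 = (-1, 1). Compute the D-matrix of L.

[[3, 2], [-3, 2]]

With P the matrix whose columns are f1, f2, [L]_D = P^(-1) A P.
Column by column: L(f1) = A f1 = (3, -6); its D-coordinates (3, -3) give column 1.
Continuing for each basis vector yields [L]_D = [[3, 2], [-3, 2]].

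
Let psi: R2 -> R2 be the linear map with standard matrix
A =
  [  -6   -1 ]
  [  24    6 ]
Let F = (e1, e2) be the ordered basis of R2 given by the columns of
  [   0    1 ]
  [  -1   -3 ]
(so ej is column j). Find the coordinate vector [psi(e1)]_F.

[3, 1]

Compute psi(e1) = A e1 = [1, -6] in standard coordinates.
Then write this in F-coordinates: solve for y in y_1 e1 + y_2 e2 = [1, -6].
This gives y = [3, 1], which is column 1 of [psi]_F.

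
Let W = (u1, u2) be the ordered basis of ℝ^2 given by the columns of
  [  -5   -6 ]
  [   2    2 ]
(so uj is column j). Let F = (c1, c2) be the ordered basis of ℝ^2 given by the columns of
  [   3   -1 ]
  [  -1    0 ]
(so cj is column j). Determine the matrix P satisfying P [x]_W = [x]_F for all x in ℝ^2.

[[-2, -2], [-1, 0]]

Let M have columns uj and N have columns cj. Then for every x, N [x]_F = x = M [x]_W, so P = N^(-1) M.
Since det N = -1, N^(-1) has integer entries; multiplying gives P = [[-2, -2], [-1, 0]].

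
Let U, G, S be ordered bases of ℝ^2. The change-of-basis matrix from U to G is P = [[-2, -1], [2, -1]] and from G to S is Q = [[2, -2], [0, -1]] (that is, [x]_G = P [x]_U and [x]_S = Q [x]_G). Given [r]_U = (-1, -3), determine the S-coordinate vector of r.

(8, -1)

Composing the changes, [r]_S = Q P [r]_U.
Q P = [[-8, 0], [-2, 1]]; applying this to (-1, -3) gives (8, -1).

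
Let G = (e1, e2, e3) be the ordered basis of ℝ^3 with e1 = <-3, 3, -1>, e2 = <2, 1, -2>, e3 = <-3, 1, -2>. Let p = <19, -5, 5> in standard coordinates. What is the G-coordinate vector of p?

We seek scalars with c_1 e1 + ... + c_3 e3 = p; equivalently solve M c = p where the columns of M are e1, ..., e3.
Row-reducing the augmented matrix [M | p] gives c = (-1, 2, -4).
Check: -e1 + 2e2 - 4e3 = <19, -5, 5>.

<-1, 2, -4>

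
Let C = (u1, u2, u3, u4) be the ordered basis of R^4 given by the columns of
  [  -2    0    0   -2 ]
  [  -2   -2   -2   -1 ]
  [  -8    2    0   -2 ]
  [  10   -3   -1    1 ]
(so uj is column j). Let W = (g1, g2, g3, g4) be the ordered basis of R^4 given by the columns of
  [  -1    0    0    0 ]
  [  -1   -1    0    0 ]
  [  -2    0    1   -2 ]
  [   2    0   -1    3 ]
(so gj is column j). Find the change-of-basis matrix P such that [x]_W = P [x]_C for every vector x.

Column j of P is [uj]_W, since P maps C-coordinates to W-coordinates.
Expressing u1 in W: u1 = 2g1 + 0·g2 + 0·g3 + 2g4, so column 1 of P is [2, 0, 0, 2].
Doing the same for each uj gives P = [[2, 0, 0, 2], [0, 2, 2, -1], [0, 0, -2, 0], [2, -1, -1, -1]].

[[2, 0, 0, 2], [0, 2, 2, -1], [0, 0, -2, 0], [2, -1, -1, -1]]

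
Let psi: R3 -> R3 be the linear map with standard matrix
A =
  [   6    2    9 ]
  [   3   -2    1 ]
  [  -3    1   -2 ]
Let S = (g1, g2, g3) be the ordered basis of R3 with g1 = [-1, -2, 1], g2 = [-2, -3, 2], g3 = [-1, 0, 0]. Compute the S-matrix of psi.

The j-th column of [psi]_S is [psi(gj)]_S.
psi(g1) = A g1 = [-1, 2, -1] = -g1 + 0·g2 + 2g3, so column 1 is [-1, 0, 2].
Repeating for g2, g3 and assembling the columns gives [[-1, -1, -3], [0, 0, 3], [2, 1, 3]].

[[-1, -1, -3], [0, 0, 3], [2, 1, 3]]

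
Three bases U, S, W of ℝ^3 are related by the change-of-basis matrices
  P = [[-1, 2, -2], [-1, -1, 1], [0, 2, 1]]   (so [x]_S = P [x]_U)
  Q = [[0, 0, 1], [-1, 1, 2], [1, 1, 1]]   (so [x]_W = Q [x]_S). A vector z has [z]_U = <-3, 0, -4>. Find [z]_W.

<-4, -20, 6>

Composing the changes, [z]_W = Q P [z]_U.
Q P = [[0, 2, 1], [0, 1, 5], [-2, 3, 0]]; applying this to <-3, 0, -4> gives <-4, -20, 6>.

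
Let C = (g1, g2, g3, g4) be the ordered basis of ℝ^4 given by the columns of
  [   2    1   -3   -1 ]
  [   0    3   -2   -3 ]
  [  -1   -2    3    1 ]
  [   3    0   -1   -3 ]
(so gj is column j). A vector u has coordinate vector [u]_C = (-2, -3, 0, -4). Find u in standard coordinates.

(-3, 3, 4, 6)

u = M [u]_C, where M has columns g1, ..., g4.
Carrying out the matrix-vector product, u = (-3, 3, 4, 6).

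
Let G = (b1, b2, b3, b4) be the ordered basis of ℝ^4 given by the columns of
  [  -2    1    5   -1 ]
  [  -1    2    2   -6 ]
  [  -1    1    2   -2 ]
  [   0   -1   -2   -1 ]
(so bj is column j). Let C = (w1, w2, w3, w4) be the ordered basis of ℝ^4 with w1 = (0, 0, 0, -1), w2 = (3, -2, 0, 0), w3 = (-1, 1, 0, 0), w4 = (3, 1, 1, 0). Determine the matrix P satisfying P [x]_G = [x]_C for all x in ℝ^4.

[[0, 1, 2, 1], [1, -1, -1, 1], [2, -1, -2, -2], [-1, 1, 2, -2]]

Column j of P is [bj]_C, since P maps G-coordinates to C-coordinates.
Expressing b1 in C: b1 = 0·w1 + w2 + 2w3 - w4, so column 1 of P is (0, 1, 2, -1).
Doing the same for each bj gives P = [[0, 1, 2, 1], [1, -1, -1, 1], [2, -1, -2, -2], [-1, 1, 2, -2]].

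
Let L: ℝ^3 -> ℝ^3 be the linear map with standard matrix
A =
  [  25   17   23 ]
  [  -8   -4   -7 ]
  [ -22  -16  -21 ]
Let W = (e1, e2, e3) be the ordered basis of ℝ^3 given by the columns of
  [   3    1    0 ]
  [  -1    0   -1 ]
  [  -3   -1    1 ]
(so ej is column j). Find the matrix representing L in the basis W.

With P the matrix whose columns are e1, ..., e3, [L]_W = P^(-1) A P.
Column by column: L(e1) = A e1 = (-11, 1, 13); its W-coordinates (-3, -2, 2) give column 1.
Continuing for each basis vector yields [L]_W = [[-3, 0, 2], [-2, 2, 0], [2, 1, 1]].

[[-3, 0, 2], [-2, 2, 0], [2, 1, 1]]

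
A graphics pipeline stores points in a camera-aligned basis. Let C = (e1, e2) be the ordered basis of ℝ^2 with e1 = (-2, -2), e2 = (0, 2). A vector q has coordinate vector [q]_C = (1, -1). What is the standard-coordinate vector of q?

(-2, -4)

The coordinates say q = e1 - e2; adding the scaled basis vectors gives (-2, -4).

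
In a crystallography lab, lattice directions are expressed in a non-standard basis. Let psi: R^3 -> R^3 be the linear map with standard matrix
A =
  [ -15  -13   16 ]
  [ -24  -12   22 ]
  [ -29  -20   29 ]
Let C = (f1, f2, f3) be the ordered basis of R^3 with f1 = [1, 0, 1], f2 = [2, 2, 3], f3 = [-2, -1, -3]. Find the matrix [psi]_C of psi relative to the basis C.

The j-th column of [psi]_C is [psi(fj)]_C.
psi(f1) = A f1 = [1, -2, 0] = 3f1 - f2 + 0·f3, so column 1 is [3, -1, 0].
Repeating for f2, f3 and assembling the columns gives [[3, -2, 3], [-1, -3, -2], [0, 0, 2]].

[[3, -2, 3], [-1, -3, -2], [0, 0, 2]]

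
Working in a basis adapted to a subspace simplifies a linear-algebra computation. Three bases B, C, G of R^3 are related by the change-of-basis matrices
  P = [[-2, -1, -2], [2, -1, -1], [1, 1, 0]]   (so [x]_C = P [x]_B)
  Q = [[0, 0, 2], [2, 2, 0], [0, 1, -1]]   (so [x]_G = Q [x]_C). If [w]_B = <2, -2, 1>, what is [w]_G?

<0, 2, 5>

First [w]_C = P [w]_B = <-4, 5, 0>.
Then [w]_G = Q [w]_C = <0, 2, 5>.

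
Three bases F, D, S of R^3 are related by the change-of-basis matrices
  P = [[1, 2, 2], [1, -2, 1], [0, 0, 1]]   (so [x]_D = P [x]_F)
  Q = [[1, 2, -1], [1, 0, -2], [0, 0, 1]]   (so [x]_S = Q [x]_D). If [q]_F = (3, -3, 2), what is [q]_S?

Composing the changes, [q]_S = Q P [q]_F.
Q P = [[3, -2, 3], [1, 2, 0], [0, 0, 1]]; applying this to (3, -3, 2) gives (21, -3, 2).

(21, -3, 2)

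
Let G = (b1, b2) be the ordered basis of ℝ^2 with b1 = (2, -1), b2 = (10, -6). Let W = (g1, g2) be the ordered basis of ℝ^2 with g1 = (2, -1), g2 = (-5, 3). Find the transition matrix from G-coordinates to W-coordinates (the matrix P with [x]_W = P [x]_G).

Take x = bj: its G-coordinates are the j-th standard unit vector, so P e_j — column j of P — equals [bj]_W.
b1 = g1 + 0·g2, giving column 1 = (1, 0); repeating for each j gives P = [[1, 0], [0, -2]].

[[1, 0], [0, -2]]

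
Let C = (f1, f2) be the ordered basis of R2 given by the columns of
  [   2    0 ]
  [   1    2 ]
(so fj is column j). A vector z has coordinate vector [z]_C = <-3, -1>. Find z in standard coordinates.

By definition z = -3f1 - f2.
Summing componentwise gives <-6, -5>.

<-6, -5>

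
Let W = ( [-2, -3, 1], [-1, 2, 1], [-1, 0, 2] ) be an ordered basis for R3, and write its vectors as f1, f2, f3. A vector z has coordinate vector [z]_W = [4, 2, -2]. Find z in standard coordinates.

The coordinates say z = 4f1 + 2f2 - 2f3; adding the scaled basis vectors gives [-8, -8, 2].

[-8, -8, 2]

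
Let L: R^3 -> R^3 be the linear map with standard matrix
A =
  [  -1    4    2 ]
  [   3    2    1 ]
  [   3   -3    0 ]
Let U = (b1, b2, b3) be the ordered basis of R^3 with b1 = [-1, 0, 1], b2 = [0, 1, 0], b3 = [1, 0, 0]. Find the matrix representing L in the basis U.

With P the matrix whose columns are b1, ..., b3, [L]_U = P^(-1) A P.
Column by column: L(b1) = A b1 = [3, -2, -3]; its U-coordinates [-3, -2, 0] give column 1.
Continuing for each basis vector yields [L]_U = [[-3, -3, 3], [-2, 2, 3], [0, 1, 2]].

[[-3, -3, 3], [-2, 2, 3], [0, 1, 2]]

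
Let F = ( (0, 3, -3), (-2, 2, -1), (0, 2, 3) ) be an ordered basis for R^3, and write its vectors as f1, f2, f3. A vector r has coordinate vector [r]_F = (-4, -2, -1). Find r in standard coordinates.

(4, -18, 11)

By definition r = -4f1 - 2f2 - f3.
Summing componentwise gives (4, -18, 11).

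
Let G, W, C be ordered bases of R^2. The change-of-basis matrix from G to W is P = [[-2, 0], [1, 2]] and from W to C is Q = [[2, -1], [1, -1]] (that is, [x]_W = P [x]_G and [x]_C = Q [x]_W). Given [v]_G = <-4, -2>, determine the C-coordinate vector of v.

<24, 16>

Apply P to get W-coordinates <8, -8>, then Q to get C-coordinates.
The result is [v]_C = <24, 16>.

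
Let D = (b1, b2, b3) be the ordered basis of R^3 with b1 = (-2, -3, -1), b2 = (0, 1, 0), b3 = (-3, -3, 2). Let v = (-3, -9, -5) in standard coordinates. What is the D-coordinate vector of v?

Write v = c_1 b1 + ... + c_3 b3 and solve for the c_i.
Solving this 3x3 system gives c = (3, -3, -1).
Check: 3b1 - 3b2 - b3 = (-3, -9, -5).

(3, -3, -1)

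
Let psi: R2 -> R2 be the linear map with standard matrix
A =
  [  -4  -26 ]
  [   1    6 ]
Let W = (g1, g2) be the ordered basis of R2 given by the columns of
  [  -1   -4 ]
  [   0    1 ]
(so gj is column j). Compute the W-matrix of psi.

[[0, 2], [-1, 2]]

With P the matrix whose columns are g1, g2, [psi]_W = P^(-1) A P.
Column by column: psi(g1) = A g1 = (4, -1); its W-coordinates (0, -1) give column 1.
Continuing for each basis vector yields [psi]_W = [[0, 2], [-1, 2]].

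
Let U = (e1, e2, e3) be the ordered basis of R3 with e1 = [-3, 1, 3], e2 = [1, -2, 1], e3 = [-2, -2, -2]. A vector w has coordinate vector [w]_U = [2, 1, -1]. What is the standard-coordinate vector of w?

[-3, 2, 9]

w = M [w]_U, where M has columns e1, ..., e3.
Carrying out the matrix-vector product, w = [-3, 2, 9].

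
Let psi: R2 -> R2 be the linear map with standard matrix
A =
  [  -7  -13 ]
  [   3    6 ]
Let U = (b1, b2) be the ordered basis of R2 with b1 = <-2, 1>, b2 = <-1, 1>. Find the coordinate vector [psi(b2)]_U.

<3, 0>

Compute psi(b2) = A b2 = <-6, 3> in standard coordinates.
Then write this in U-coordinates: solve for y in y_1 b1 + y_2 b2 = <-6, 3>.
This gives y = <3, 0>, which is column 2 of [psi]_U.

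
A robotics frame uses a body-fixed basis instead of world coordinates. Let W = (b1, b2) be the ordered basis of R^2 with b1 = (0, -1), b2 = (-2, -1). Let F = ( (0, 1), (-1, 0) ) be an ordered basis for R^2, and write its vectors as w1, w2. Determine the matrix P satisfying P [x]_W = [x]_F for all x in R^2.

[[-1, -1], [0, 2]]

Let M have columns bj and N have columns wj. Then for every x, N [x]_F = x = M [x]_W, so P = N^(-1) M.
Since det N = 1, N^(-1) has integer entries; multiplying gives P = [[-1, -1], [0, 2]].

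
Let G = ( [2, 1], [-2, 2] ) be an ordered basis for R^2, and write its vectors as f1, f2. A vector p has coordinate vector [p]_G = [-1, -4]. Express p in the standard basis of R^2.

[6, -9]

By definition p = -f1 - 4f2.
Summing componentwise gives [6, -9].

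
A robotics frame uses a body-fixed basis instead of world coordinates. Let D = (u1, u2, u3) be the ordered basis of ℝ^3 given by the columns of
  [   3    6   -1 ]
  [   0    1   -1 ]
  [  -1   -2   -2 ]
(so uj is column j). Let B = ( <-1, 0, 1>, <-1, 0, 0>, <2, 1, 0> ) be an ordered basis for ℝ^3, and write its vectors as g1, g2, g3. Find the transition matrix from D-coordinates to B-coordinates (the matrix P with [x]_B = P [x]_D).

[[-1, -2, -2], [-2, -2, 1], [0, 1, -1]]

Let M have columns uj and N have columns gj. Then for every x, N [x]_B = x = M [x]_D, so P = N^(-1) M.
Since det N = -1, N^(-1) has integer entries; multiplying gives P = [[-1, -2, -2], [-2, -2, 1], [0, 1, -1]].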